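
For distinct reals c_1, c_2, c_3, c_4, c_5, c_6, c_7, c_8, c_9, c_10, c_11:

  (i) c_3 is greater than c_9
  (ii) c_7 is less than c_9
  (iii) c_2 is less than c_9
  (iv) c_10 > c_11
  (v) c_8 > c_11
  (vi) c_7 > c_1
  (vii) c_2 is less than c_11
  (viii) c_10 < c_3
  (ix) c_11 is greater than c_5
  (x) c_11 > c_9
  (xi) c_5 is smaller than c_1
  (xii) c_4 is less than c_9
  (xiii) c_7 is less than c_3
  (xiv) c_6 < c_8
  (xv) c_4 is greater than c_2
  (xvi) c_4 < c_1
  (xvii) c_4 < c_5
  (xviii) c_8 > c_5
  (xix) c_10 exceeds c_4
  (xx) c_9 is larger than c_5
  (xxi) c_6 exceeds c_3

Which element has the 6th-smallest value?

c_9

Piecing the relations together gives one ordering: c_2 < c_4 < c_5 < c_1 < c_7 < c_9 < c_11 < c_10 < c_3 < c_6 < c_8.
Counting 6 from the smallest end gives c_9.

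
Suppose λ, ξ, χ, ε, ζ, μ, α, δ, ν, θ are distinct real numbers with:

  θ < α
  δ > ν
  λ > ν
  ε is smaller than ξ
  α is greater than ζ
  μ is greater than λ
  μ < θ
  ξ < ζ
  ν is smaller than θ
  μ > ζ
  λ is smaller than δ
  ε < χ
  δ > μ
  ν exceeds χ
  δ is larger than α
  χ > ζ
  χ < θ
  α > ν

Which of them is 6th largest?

ν

Chaining the given pairs: ε < ξ < ζ < χ < ν < λ < μ < θ < α < δ.
Counting 6 from the largest end gives ν.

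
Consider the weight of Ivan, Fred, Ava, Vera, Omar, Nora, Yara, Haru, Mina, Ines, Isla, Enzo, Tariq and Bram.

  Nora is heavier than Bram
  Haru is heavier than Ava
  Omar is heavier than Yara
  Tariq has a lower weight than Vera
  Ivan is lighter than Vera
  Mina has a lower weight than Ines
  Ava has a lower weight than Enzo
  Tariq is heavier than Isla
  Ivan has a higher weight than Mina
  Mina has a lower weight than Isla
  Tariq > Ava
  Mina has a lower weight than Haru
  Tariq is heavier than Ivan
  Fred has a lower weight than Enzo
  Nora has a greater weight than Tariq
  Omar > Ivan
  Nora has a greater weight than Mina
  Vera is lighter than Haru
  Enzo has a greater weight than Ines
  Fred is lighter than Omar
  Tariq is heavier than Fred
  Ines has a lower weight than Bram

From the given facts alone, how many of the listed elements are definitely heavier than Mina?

The elements the relations force above Mina are Ines, Ivan, Isla, Bram, Tariq, Vera, Nora, Enzo, Omar, Haru — no chain reaches any other.
That is 10.

10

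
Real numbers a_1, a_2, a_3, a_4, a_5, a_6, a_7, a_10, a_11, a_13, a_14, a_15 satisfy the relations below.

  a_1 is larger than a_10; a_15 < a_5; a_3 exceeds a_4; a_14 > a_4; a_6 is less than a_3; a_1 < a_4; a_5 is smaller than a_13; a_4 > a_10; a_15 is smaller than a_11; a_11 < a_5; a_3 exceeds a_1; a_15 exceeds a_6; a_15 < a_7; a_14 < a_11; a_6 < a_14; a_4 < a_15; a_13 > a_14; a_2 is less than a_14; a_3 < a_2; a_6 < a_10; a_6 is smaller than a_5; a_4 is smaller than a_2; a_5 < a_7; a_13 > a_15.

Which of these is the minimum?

a_6

Chaining upward from a_6: directly above it, a_10, a_3, a_15, a_14, a_5; then a_1, a_4, a_2, a_11, a_7, a_13.
That covers every other element, and nothing is given below a_6, so a_6 is the minimum.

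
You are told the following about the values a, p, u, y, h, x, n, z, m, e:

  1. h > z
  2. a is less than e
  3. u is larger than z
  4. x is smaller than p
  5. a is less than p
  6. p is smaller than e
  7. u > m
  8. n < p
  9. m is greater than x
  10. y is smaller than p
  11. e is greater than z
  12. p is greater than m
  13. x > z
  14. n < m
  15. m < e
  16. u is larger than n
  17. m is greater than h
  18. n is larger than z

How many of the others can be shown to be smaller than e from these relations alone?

From e the given relations immediately reach z, a, m, p.
From those, h, n, y, x — 8 in total.
Nothing else is reachable below e; 8 in all.

8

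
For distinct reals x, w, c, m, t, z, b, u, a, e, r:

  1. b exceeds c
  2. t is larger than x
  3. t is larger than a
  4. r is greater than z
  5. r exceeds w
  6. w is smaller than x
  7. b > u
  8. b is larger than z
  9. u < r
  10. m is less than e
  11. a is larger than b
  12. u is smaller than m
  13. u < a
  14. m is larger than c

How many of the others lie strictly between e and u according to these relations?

1

The relations place u below e. An element lies strictly between them when it is forced above u and also forced below e.
Above u: {m, b, a, t, r}. Below e: {c, m}.
Intersection: {m} — 1.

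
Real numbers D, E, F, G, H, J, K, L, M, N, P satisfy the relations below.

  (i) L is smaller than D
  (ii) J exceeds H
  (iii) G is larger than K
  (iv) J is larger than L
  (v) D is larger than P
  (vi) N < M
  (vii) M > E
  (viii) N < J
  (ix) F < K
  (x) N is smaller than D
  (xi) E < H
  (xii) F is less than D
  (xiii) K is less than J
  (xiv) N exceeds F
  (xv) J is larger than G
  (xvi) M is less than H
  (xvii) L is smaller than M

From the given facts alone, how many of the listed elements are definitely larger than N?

4

Directly above N: M, J, D.
One step further: H (4 so far).
Nothing else is reachable above N; 4 in all.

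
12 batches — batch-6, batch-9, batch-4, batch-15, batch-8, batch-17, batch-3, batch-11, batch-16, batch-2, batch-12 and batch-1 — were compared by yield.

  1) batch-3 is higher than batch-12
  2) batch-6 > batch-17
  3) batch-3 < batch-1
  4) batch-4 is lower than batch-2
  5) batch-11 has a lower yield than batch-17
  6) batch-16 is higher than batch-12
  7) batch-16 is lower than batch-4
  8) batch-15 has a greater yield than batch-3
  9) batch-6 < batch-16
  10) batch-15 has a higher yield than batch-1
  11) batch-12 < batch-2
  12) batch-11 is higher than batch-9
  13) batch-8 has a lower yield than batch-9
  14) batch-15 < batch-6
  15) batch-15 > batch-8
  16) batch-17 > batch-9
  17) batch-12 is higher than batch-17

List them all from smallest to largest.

Each adjacent pair is fixed by a given relation: batch-8 < batch-9; batch-9 < batch-11; batch-11 < batch-17; batch-17 < batch-12; batch-12 < batch-3; batch-3 < batch-1; batch-1 < batch-15; batch-15 < batch-6; batch-6 < batch-16; batch-16 < batch-4; batch-4 < batch-2. Chaining them end to end gives the full order.

batch-8 < batch-9 < batch-11 < batch-17 < batch-12 < batch-3 < batch-1 < batch-15 < batch-6 < batch-16 < batch-4 < batch-2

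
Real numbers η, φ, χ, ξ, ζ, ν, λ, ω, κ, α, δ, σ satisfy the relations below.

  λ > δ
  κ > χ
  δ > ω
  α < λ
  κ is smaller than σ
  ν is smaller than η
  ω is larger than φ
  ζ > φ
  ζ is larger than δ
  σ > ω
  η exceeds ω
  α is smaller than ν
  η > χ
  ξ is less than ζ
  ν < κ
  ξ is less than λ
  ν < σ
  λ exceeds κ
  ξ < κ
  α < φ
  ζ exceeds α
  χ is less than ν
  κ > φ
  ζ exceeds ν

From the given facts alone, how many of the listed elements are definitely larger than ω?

5

The elements the relations force above ω are δ, σ, ζ, η, λ — no chain reaches any other.
That is 5.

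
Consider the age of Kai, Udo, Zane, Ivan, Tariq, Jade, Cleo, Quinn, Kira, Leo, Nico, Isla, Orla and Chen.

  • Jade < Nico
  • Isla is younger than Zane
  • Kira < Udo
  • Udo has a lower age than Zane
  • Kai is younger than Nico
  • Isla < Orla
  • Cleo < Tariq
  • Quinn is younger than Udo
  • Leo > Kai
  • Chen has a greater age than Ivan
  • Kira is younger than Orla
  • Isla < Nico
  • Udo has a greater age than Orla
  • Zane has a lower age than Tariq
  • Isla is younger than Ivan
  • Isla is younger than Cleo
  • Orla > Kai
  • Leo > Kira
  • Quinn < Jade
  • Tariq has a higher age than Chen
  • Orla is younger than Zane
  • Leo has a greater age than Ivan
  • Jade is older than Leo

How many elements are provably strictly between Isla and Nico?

The relations place Isla below Nico. An element lies strictly between them when it is forced above Isla and also forced below Nico.
Above Isla: {Cleo, Ivan, Orla, Udo, Leo, Zane, Jade, Chen, Tariq}. Below Nico: {Kira, Ivan, Kai, Quinn, Leo, Jade}.
Intersection: {Ivan, Leo, Jade} — 3.

3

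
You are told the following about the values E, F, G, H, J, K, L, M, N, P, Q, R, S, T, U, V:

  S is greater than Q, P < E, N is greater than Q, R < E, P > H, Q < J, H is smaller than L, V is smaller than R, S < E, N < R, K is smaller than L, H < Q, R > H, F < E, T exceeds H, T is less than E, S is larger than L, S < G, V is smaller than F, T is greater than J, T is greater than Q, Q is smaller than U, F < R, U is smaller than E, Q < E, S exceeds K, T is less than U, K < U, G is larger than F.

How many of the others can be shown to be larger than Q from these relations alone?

The elements the relations force above Q are J, T, N, U, S, R, G, E — no chain reaches any other.
That is 8.

8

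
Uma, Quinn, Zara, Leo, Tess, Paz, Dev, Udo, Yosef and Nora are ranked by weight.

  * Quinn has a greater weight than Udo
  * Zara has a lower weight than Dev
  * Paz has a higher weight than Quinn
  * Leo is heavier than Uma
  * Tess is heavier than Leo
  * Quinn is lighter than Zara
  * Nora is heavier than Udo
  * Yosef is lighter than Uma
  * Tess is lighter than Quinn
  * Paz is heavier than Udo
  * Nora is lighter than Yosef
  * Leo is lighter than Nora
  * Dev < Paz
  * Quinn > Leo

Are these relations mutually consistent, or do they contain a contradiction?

inconsistent

We have Leo < Nora stated directly, yet also Nora < Yosef < Uma < Leo by chaining the others — so Nora < Leo. Contradiction.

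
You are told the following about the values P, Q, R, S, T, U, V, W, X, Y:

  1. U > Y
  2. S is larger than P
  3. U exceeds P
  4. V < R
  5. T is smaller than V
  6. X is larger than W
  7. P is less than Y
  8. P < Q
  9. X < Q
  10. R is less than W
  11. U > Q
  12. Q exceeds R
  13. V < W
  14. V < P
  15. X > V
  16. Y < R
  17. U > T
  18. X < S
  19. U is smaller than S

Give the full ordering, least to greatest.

Nothing is placed below T, so it is least; from there T < V; V < P; P < Y; Y < R; R < W; W < X; X < Q; Q < U; U < S, each given directly.

T < V < P < Y < R < W < X < Q < U < S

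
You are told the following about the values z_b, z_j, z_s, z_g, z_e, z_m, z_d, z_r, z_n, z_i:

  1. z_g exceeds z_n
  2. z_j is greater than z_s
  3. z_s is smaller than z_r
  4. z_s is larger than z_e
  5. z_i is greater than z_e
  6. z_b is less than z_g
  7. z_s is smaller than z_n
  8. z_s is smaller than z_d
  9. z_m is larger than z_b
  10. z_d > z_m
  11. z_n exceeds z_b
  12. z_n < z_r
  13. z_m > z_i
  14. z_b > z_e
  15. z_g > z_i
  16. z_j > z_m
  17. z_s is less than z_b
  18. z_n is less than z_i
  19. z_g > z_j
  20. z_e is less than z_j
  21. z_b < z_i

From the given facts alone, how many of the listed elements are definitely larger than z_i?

4

From z_i the given relations immediately reach z_m, z_g.
From those, z_j, z_d — 4 in total.
Nothing else is reachable above z_i; 4 in all.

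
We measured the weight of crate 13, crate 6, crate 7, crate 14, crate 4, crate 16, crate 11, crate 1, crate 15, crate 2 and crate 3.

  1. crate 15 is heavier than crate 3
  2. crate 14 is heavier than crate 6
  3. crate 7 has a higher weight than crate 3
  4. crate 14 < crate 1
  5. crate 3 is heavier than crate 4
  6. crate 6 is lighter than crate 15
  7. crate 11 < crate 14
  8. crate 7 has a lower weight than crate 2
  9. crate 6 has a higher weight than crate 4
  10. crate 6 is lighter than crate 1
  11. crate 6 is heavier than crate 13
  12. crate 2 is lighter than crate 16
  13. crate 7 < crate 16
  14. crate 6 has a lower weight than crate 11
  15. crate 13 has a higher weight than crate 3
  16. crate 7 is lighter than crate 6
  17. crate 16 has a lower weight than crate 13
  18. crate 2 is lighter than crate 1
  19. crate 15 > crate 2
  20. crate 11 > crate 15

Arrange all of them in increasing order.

crate 4 < crate 3 < crate 7 < crate 2 < crate 16 < crate 13 < crate 6 < crate 15 < crate 11 < crate 14 < crate 1

The consecutive links are each given: crate 4 < crate 3; crate 3 < crate 7; crate 7 < crate 2; crate 2 < crate 16; crate 16 < crate 13; crate 13 < crate 6; crate 6 < crate 15; crate 15 < crate 11; crate 11 < crate 14; crate 14 < crate 1.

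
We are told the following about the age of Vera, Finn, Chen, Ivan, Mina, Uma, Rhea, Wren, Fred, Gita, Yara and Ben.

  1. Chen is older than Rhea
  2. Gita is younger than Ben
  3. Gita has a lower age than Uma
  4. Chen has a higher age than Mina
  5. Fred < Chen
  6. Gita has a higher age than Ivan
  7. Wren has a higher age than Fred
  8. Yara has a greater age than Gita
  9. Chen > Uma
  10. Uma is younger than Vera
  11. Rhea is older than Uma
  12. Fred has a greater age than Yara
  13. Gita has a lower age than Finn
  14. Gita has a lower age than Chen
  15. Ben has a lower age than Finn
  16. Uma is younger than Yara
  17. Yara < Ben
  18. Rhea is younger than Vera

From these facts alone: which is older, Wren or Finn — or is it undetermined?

undetermined

Following every chain through Finn: below Finn we get Ivan, Gita, Uma, Yara, Ben.
Wren is not reached, and no chain runs the other way from Wren to Finn.
So the given relations leave the order of Finn and Wren undetermined.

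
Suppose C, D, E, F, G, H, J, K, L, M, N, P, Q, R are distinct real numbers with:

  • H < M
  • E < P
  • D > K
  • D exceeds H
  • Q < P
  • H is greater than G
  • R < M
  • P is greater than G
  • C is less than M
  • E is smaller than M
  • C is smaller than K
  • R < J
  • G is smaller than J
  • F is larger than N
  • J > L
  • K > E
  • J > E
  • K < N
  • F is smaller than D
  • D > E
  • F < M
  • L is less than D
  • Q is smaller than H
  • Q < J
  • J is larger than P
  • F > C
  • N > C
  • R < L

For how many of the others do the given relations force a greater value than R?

4

The elements the relations force above R are L, D, M, J — no chain reaches any other.
That is 4.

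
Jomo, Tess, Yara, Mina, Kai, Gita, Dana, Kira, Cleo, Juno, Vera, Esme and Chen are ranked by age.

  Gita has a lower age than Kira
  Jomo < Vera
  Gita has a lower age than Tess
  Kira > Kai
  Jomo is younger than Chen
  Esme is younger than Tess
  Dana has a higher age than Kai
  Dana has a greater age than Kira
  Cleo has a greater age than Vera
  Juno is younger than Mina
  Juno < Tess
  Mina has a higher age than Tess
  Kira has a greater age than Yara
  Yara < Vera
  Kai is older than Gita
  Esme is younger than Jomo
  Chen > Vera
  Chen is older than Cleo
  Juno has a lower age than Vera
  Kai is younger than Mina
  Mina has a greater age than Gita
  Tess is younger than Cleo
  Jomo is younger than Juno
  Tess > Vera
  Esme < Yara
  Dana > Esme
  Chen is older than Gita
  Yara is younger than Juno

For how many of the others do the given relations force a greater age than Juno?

Directly above Juno: Vera, Tess, Mina.
One step further: Cleo, Chen (5 so far).
No other element is forced above Juno by the given relations, so the count is 5.

5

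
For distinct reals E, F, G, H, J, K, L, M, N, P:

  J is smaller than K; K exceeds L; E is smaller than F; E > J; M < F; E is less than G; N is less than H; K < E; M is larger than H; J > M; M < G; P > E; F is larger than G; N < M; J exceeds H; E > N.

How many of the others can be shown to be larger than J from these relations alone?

5

The elements the relations force above J are K, E, G, P, F — no chain reaches any other.
That is 5.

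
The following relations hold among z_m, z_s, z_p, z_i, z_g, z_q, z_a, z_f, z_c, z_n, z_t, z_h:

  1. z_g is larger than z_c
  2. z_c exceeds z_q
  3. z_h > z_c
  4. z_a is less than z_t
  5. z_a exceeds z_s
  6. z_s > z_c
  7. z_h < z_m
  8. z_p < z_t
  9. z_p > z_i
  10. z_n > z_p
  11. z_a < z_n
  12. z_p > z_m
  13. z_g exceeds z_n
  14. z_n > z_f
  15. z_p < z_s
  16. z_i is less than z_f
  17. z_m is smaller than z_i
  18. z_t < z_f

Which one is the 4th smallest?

z_m

Piecing the relations together gives one ordering: z_q < z_c < z_h < z_m < z_i < z_p < z_s < z_a < z_t < z_f < z_n < z_g.
The 4th smallest is z_m.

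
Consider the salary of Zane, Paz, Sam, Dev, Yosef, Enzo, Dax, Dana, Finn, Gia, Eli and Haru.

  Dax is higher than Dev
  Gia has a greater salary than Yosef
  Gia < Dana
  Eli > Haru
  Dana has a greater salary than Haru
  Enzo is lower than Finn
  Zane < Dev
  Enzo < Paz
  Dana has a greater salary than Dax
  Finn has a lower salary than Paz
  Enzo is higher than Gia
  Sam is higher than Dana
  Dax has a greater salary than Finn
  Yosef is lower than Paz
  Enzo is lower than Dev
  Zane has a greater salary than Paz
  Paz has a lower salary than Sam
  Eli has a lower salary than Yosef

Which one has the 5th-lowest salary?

Chaining the given pairs: Haru < Eli < Yosef < Gia < Enzo < Finn < Paz < Zane < Dev < Dax < Dana < Sam.
The 5th smallest is Enzo.

Enzo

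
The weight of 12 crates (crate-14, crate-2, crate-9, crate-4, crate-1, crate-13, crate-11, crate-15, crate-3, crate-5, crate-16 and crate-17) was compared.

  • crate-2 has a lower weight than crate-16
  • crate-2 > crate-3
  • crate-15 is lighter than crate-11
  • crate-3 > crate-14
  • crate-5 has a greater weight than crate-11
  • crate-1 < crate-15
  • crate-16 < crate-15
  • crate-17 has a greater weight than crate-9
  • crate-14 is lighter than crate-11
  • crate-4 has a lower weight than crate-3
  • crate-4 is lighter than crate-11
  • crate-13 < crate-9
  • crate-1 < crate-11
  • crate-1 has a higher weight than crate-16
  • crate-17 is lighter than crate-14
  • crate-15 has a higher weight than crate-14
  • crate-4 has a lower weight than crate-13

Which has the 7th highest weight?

crate-3

The consecutive relations fix a unique order: crate-4 < crate-13 < crate-9 < crate-17 < crate-14 < crate-3 < crate-2 < crate-16 < crate-1 < crate-15 < crate-11 < crate-5.
The 7th largest is crate-3.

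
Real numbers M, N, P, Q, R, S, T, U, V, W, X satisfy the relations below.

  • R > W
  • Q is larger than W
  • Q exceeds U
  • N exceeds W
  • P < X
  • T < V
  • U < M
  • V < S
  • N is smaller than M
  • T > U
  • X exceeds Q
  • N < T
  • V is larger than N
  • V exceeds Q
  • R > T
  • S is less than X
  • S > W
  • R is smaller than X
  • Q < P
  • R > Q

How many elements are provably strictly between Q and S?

1

The relations place Q below S. An element lies strictly between them when it is forced above Q and also forced below S.
Above Q: {P, V, R, X}. Below S: {W, U, N, T, V}.
Intersection: {V} — 1.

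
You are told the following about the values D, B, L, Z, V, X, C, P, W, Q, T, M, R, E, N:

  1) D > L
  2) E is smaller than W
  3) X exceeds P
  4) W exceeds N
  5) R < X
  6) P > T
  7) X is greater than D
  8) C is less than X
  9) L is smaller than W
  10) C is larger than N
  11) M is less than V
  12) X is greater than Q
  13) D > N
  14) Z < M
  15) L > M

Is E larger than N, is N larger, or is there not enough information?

undetermined

Following every chain through N: above N we get C, D, W, X.
E is not reached, and no chain runs the other way from E to N.
So the given relations leave the order of N and E undetermined.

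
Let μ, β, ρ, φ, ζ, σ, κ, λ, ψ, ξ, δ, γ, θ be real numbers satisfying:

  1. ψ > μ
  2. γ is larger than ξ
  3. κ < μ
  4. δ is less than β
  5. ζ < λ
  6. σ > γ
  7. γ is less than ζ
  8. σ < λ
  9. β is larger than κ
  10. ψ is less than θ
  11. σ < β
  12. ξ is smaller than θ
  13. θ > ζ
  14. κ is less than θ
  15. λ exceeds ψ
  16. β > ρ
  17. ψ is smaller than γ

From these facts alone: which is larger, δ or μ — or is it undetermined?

Following every chain through μ: above μ we get ψ, γ, σ, ζ, λ, θ, β; below μ we get κ.
δ is not reached, and no chain runs the other way from δ to μ.
So the given relations leave the order of μ and δ undetermined.

undetermined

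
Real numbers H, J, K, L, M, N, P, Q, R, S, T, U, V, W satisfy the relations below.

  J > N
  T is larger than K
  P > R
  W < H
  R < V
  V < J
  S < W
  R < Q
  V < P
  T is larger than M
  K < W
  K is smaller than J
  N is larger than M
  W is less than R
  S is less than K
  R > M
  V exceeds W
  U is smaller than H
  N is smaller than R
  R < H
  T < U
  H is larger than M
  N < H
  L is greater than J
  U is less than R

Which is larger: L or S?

Link the given pairs in sequence: S < K; K < W; W < R; R < V; V < J; J < L.
Together: S < K < W < R < V < J < L.
So S < L; L is the larger of the two.

L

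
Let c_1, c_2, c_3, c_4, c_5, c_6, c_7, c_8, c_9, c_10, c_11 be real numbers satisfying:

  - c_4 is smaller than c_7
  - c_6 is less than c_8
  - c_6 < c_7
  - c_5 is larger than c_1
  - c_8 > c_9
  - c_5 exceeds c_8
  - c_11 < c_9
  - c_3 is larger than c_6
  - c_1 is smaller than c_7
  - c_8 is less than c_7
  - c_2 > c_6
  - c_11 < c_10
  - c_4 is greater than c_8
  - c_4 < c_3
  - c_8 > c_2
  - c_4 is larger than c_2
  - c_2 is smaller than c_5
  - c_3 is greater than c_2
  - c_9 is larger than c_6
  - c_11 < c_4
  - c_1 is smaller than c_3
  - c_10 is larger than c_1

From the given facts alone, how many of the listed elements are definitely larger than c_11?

7

Directly above c_11: c_10, c_9, c_4.
One step further: c_8, c_3, c_7 (6 so far).
One step further: c_5 (7 so far).
Nothing else is reachable above c_11; 7 in all.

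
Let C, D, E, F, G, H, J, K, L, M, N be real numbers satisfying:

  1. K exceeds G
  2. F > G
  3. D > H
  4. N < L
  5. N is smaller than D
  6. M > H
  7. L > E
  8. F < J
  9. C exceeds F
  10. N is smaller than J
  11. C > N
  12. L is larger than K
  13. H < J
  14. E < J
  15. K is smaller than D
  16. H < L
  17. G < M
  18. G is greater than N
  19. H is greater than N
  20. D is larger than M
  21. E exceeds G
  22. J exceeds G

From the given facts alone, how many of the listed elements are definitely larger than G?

The elements the relations force above G are F, E, K, M, D, L, C, J — no chain reaches any other.
That is 8.

8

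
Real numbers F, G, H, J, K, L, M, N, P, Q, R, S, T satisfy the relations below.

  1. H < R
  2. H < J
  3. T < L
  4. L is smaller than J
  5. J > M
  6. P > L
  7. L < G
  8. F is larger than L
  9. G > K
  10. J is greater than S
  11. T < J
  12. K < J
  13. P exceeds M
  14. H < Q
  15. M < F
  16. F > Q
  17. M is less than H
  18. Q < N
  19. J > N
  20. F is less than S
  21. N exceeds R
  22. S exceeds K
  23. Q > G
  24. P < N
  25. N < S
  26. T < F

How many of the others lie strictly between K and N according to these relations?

The relations place K below N. An element lies strictly between them when it is forced above K and also forced below N.
Above K: {G, Q, F, S, J}. Below N: {M, T, L, G, H, P, Q, R}.
Intersection: {G, Q} — 2.

2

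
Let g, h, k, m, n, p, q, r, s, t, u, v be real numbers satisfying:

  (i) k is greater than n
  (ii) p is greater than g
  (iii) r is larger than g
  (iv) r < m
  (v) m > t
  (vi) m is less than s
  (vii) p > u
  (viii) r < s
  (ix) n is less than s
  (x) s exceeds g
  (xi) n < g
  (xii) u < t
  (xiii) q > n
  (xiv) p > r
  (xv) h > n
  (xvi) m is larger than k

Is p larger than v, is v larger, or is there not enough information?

Following every chain through v: nothing is chained to v.
p is not reached, and no chain runs the other way from p to v.
So the given relations leave the order of v and p undetermined.

undetermined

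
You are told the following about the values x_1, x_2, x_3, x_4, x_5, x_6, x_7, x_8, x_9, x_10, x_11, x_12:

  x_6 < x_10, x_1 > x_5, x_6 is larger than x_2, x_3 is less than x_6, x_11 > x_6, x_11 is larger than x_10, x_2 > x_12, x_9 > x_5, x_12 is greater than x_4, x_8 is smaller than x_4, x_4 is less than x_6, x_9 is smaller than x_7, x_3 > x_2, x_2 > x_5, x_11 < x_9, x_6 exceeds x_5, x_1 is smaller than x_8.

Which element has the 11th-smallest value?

The consecutive relations fix a unique order: x_5 < x_1 < x_8 < x_4 < x_12 < x_2 < x_3 < x_6 < x_10 < x_11 < x_9 < x_7.
The 11th smallest is x_9.

x_9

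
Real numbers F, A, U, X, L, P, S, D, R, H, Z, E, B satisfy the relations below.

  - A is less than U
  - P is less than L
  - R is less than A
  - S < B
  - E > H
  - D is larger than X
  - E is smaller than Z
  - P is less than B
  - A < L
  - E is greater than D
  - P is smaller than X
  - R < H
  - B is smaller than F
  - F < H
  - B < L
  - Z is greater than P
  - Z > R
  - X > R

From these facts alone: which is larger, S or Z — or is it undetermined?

Z

Link the given pairs in sequence: S < B; B < F; F < H; H < E; E < Z.
Chaining these gives S < B < F < H < E < Z.
So Z is larger.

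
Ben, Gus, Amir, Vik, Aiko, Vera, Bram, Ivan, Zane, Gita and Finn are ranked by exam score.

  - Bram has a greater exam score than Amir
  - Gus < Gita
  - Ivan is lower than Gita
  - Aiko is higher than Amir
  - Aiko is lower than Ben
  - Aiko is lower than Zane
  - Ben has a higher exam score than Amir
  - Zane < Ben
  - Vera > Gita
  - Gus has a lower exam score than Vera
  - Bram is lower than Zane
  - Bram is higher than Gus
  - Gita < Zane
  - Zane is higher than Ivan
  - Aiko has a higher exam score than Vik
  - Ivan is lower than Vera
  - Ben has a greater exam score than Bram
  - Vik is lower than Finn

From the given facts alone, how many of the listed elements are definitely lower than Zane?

7

The elements the relations force below Zane are Ivan, Gus, Vik, Amir, Bram, Gita, Aiko — no chain reaches any other.
That is 7.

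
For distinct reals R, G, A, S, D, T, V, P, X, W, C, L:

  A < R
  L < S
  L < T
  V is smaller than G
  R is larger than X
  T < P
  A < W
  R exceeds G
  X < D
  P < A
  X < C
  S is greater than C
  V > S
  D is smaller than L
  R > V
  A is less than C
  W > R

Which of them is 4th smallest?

T

Chaining the given pairs: X < D < L < T < P < A < C < S < V < G < R < W.
Counting 4 from the smallest end gives T.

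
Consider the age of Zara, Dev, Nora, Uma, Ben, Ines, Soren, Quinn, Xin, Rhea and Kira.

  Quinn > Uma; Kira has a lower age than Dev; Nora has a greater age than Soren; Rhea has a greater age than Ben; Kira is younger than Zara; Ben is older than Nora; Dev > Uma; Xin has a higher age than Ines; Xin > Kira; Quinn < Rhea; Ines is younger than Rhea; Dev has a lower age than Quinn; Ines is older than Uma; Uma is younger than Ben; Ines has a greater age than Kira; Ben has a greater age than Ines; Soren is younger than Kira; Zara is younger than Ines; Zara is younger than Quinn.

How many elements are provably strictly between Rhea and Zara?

Chaining upward from Zara reaches: Quinn, Ines, Ben, Xin.
Chaining downward from Rhea reaches: Soren, Uma, Kira, Nora, Dev, Quinn, Ines, Ben.
Strictly between Zara and Rhea are those in both lists: Quinn, Ines, Ben — 3 elements.

3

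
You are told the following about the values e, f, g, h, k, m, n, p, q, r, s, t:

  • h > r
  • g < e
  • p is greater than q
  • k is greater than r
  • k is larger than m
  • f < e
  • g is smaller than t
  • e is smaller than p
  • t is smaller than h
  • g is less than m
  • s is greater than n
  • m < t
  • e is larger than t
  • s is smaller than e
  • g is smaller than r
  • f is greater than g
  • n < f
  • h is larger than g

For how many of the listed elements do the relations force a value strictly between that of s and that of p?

1

Chaining upward from s reaches: e.
Chaining downward from p reaches: g, m, n, q, t, f, e.
Strictly between s and p are those in both lists: e — 1 element.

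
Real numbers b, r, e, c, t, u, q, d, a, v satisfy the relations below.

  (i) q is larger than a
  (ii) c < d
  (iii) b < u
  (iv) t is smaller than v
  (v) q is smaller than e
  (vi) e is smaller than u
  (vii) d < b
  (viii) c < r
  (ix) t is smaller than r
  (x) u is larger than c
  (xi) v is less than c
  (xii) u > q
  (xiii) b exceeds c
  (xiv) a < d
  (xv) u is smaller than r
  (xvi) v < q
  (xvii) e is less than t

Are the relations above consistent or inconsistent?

inconsistent

Chaining the given relations yields q < e < t < v, so q < v. But one relation states v < q. These cannot both hold.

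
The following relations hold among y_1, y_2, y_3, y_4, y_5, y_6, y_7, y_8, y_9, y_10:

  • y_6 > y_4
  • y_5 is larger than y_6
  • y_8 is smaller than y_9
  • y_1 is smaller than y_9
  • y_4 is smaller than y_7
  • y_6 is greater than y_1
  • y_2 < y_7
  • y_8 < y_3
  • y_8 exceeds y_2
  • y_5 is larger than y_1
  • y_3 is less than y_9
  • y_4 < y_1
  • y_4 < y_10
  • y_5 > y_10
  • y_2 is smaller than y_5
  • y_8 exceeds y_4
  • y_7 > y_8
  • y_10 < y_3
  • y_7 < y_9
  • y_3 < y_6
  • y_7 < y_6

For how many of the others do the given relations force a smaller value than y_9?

7

Directly below y_9: y_1, y_8, y_3, y_7.
One step further: y_2, y_4, y_10 (7 so far).
No other element is forced below y_9 by the given relations, so the count is 7.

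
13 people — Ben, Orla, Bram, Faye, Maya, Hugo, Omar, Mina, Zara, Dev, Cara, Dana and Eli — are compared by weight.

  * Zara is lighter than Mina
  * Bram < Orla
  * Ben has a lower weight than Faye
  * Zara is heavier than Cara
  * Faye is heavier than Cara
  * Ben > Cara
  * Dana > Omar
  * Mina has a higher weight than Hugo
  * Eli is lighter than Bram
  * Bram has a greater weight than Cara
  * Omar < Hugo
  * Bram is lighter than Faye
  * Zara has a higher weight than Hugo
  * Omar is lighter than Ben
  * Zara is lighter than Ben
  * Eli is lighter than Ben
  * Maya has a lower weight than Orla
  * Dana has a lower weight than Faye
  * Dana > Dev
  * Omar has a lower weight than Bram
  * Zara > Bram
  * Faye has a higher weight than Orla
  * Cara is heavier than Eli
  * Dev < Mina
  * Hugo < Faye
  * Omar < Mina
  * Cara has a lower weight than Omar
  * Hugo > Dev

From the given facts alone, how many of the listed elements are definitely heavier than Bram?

5

Directly above Bram: Orla, Zara, Faye.
One step further: Mina, Ben (5 so far).
No other element is forced above Bram by the given relations, so the count is 5.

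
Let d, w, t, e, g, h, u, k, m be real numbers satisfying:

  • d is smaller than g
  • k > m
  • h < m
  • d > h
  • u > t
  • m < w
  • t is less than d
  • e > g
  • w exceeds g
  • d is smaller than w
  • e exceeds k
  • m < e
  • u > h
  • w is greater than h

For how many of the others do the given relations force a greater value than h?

From h the given relations immediately reach m, d, u, w.
From those, k, g, e — 7 in total.
No other element is forced above h by the given relations, so the count is 7.

7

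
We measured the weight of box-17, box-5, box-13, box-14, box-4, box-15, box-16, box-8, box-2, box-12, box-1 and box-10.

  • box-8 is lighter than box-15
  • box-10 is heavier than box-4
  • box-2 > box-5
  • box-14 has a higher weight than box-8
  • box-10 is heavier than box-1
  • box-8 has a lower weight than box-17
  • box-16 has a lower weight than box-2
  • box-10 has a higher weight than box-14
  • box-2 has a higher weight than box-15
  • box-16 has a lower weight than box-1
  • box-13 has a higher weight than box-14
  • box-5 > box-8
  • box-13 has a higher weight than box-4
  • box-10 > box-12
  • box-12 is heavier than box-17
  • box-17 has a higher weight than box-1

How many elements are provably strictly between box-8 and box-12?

Chaining upward from box-8 reaches: box-15, box-14, box-5, box-17, box-2, box-10, box-13.
Chaining downward from box-12 reaches: box-16, box-1, box-17.
Strictly between box-8 and box-12 are those in both lists: box-17 — 1 element.

1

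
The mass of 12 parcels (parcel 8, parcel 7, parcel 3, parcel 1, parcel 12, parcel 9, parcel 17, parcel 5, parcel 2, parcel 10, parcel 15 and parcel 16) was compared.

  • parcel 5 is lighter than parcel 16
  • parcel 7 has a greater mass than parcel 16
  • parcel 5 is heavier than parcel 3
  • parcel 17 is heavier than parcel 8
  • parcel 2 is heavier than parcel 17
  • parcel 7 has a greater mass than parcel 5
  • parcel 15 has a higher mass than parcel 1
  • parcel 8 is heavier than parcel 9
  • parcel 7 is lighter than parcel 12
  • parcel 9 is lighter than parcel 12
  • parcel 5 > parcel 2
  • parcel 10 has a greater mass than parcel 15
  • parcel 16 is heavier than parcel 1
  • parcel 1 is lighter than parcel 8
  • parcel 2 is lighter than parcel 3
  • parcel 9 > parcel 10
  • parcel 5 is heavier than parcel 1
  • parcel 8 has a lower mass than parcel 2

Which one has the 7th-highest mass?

parcel 17

The consecutive relations fix a unique order: parcel 1 < parcel 15 < parcel 10 < parcel 9 < parcel 8 < parcel 17 < parcel 2 < parcel 3 < parcel 5 < parcel 16 < parcel 7 < parcel 12.
Counting 7 from the largest end gives parcel 17.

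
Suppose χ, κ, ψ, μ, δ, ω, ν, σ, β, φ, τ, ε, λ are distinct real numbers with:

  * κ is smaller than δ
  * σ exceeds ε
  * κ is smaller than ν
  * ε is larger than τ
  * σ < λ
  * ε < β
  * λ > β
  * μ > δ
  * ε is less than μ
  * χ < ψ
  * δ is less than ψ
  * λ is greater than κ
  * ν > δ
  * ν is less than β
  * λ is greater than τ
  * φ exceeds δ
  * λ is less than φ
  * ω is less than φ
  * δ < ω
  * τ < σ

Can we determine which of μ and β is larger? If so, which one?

undetermined

Following every chain through μ: below μ we get κ, τ, δ, ε.
β is not reached, and no chain runs the other way from β to μ.
So the given relations leave the order of μ and β undetermined.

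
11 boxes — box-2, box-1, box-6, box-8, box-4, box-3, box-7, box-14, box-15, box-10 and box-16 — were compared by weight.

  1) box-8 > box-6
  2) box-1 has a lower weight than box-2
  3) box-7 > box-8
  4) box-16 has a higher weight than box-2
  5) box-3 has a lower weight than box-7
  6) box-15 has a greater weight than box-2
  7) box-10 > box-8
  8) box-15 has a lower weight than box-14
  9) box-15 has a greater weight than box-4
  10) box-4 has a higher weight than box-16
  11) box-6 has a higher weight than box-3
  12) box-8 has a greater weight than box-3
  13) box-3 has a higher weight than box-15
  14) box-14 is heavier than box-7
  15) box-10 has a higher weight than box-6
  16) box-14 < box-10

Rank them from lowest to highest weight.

The consecutive links are each given: box-1 < box-2; box-2 < box-16; box-16 < box-4; box-4 < box-15; box-15 < box-3; box-3 < box-6; box-6 < box-8; box-8 < box-7; box-7 < box-14; box-14 < box-10.

box-1 < box-2 < box-16 < box-4 < box-15 < box-3 < box-6 < box-8 < box-7 < box-14 < box-10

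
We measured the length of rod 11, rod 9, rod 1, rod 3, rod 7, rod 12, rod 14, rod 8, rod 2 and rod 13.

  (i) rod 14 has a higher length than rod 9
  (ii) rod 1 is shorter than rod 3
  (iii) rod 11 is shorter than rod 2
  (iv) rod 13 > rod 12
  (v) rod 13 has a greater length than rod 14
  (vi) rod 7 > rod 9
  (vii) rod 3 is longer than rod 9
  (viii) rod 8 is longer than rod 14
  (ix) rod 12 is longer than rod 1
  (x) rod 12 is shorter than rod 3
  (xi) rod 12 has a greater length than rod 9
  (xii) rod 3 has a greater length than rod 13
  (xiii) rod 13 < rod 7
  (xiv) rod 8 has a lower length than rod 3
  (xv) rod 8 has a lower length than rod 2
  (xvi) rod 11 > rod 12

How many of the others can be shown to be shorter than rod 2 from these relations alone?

6

Directly below rod 2: rod 8, rod 11.
One step further: rod 14, rod 12 (4 so far).
One step further: rod 9, rod 1 (6 so far).
No other element is forced below rod 2 by the given relations, so the count is 6.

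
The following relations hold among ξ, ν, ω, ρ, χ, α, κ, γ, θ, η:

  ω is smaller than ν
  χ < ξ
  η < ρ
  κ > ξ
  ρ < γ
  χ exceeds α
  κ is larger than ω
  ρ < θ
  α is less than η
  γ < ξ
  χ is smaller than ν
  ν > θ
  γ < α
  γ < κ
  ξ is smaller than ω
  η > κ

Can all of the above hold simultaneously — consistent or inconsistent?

inconsistent

We have ρ < γ stated directly, yet also γ < α < χ < ξ < ω < κ < η < ρ by chaining the others — so γ < ρ. Contradiction.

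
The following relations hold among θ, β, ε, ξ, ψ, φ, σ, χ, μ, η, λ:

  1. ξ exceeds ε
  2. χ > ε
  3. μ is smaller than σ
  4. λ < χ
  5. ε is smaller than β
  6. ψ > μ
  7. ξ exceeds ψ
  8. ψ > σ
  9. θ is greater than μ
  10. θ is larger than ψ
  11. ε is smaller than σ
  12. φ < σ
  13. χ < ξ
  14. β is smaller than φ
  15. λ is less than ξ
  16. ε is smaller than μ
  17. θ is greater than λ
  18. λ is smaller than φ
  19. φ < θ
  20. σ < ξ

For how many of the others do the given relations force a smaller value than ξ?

From ξ the given relations immediately reach ε, λ, χ, σ, ψ.
From those, μ, φ — 7 in total.
From those, β — 8 in total.
Nothing else is reachable below ξ; 8 in all.

8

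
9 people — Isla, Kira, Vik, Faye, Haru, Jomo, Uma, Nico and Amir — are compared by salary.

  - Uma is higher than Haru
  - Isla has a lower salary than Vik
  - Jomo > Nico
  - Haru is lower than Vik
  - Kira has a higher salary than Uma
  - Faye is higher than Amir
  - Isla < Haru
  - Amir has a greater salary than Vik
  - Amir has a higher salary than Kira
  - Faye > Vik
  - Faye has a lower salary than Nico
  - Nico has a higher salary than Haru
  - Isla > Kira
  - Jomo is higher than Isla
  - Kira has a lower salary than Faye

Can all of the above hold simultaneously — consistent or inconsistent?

We have Haru < Uma stated directly, yet also Uma < Kira < Isla < Haru by chaining the others — so Uma < Haru. Contradiction.

inconsistent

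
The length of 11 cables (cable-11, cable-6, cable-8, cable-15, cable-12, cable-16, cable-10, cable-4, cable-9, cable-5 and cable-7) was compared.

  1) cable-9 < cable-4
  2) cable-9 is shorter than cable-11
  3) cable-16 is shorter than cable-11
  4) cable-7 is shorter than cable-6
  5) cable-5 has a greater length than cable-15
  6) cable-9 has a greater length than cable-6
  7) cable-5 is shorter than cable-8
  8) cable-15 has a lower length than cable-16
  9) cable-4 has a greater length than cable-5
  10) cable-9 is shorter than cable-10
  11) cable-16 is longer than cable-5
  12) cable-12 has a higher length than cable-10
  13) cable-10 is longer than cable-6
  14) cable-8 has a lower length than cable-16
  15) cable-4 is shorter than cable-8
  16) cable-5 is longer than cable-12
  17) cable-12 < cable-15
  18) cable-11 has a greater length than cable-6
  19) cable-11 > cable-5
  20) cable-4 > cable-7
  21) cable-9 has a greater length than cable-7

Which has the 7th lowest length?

cable-5

Piecing the relations together gives one ordering: cable-7 < cable-6 < cable-9 < cable-10 < cable-12 < cable-15 < cable-5 < cable-4 < cable-8 < cable-16 < cable-11.
The 7th smallest is cable-5.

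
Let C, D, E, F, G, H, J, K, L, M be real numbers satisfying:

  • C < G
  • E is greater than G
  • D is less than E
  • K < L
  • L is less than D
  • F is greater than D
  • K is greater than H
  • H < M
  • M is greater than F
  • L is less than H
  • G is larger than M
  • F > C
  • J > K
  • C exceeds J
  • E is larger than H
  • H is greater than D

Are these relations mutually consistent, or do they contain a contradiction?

inconsistent

Chaining the given relations yields L < D < H < K, so L < K. But one relation states K < L. These cannot both hold.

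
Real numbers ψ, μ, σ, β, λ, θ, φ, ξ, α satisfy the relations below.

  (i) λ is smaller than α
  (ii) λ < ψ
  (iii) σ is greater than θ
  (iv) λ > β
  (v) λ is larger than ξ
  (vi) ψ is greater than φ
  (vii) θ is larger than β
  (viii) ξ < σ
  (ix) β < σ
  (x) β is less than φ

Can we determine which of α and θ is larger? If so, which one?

Following every chain through θ: above θ we get σ; below θ we get β.
α is not reached, and no chain runs the other way from α to θ.
So the given relations leave the order of θ and α undetermined.

undetermined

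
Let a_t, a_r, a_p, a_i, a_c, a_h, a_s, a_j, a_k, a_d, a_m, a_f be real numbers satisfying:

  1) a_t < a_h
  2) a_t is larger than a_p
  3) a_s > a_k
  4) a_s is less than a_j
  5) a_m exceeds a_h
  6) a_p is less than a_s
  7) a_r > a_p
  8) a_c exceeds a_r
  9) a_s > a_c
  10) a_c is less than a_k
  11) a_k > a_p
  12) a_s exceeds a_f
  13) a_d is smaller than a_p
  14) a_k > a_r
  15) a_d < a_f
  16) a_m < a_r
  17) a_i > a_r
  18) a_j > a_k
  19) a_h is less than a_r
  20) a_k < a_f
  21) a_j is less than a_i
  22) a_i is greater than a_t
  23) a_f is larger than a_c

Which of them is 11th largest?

The consecutive relations fix a unique order: a_d < a_p < a_t < a_h < a_m < a_r < a_c < a_k < a_f < a_s < a_j < a_i.
The 11th largest is a_p.

a_p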